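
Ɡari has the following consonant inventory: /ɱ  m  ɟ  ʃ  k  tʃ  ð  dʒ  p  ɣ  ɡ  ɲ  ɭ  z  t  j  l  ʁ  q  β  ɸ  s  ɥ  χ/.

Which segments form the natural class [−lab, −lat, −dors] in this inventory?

Eliminate segments failing any feature: /ɱ, m, p, β, ɸ, ɥ/ are [+labial]; /ɟ, k, ɣ, ɡ, ɲ, j, ʁ, q, χ/ are [+dorsal]; /ɭ, l/ are [+lateral]. The remaining /ʃ, tʃ, ð, dʒ, z, t, s/ satisfy [−labial], [−lateral], [−dorsal].

ʃ, tʃ, ð, dʒ, z, t, s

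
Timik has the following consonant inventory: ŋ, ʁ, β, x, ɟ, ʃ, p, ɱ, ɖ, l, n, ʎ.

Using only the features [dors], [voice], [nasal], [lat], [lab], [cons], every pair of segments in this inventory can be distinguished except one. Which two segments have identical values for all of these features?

/ʁ/ (voiced uvular fricative) and /ɟ/ (voiced palatal stop) are both [+dorsal], [+voice], [−nasal], [−lateral], [−labial], [+consonantal], so none of the listed features separates them. (They do differ in [continuant], [high] and [back], which are not among the given features.) Every other pair in the inventory differs on at least one listed feature.

ʁ, ɟ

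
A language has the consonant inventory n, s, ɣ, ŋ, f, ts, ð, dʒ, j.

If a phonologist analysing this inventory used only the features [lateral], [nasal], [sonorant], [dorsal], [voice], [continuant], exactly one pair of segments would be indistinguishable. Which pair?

/f/ (voiceless labiodental fricative) and /s/ (voiceless alveolar fricative) are both [-lateral], [-nasal], [-sonorant], [-dorsal], [-voice], [+continuant], so none of the listed features separates them. (They do differ in [labial] and [coronal], which are not among the given features.) Every other pair in the inventory differs on at least one listed feature.

f, s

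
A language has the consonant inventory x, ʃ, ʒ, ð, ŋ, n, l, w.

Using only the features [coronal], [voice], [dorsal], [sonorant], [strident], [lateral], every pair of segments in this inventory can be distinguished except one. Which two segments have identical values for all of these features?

On the given features, /ŋ/ and /w/ have an identical profile: [-coronal], [+voice], [+dorsal], [+sonorant], [-strident], [-lateral]. No other two segments in the inventory coincide on all 6 features. (They do differ in [nasal], [continuant], [labial] and [round], which are not among the given features.)

ŋ, w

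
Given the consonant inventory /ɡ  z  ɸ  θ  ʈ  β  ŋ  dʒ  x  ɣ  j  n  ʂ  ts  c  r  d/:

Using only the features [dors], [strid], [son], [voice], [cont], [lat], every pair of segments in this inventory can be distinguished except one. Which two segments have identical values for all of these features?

ɸ, θ

On the given features, /ɸ/ and /θ/ have an identical profile: [−dorsal], [−strident], [−sonorant], [−voice], [+continuant], [−lateral]. No other two segments in the inventory coincide on all 6 features. (They do differ in [labial] and [coronal], which are not among the given features.)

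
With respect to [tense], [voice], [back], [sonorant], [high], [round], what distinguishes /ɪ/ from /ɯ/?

/ɪ/ is the high front unrounded lax vowel and /ɯ/ is the high back unrounded vowel. Both are [+voice], [+sonorant], [+high], [−round]. /ɪ/ is [−back] while /ɯ/ is [+back]; /ɪ/ is [−tense] while /ɯ/ is [+tense], so the distinguishing features are [back], [tense].

[back], [tense]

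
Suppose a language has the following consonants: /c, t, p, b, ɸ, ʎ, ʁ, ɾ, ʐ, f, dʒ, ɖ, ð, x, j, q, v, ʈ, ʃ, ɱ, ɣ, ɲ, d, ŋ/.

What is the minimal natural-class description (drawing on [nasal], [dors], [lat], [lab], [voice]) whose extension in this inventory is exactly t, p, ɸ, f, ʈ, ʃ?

[−voice, −dors]

The class [−voice], [−dorsal] has exactly /t, p, ɸ, f, ʈ, ʃ/ as its extension in this inventory. No smaller conjunction from the listed features achieves this: [−dorsal] alone would also admit /b, ɾ, ʐ, dʒ, …/; [−voice] alone would also admit /c, x, q/; and checking the remaining single features turns up none with this extension.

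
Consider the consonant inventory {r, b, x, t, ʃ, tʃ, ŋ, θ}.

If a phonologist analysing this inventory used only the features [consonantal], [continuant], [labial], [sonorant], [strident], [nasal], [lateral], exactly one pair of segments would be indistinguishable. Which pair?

θ, x

On the given features, /θ/ and /x/ have an identical profile: [+consonantal], [+continuant], [−labial], [−sonorant], [−strident], [−nasal], [−lateral]. No other two segments in the inventory coincide on all 7 features. (They do differ in [coronal] and [dorsal], which are not among the given features.)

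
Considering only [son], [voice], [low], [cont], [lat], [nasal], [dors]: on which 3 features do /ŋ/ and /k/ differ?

[sonorant], [voice], [nasal]

/ŋ/ is the velar nasal and /k/ is the voiceless velar stop. Both are [-low], [-continuant], [-lateral], [+dorsal]. /ŋ/ is [+sonorant] while /k/ is [-sonorant]; /ŋ/ is [+voice] while /k/ is [-voice]; /ŋ/ is [+nasal] while /k/ is [-nasal], so the distinguishing features are [sonorant], [voice], [nasal].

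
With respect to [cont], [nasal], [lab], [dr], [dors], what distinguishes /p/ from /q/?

[labial], [dorsal]

The two segments share [−continuant], [−nasal], [−delayed release]. The only features from the list on which they differ: /p/ is [+labial] while /q/ is [−labial]; /p/ is [−dorsal] while /q/ is [+dorsal].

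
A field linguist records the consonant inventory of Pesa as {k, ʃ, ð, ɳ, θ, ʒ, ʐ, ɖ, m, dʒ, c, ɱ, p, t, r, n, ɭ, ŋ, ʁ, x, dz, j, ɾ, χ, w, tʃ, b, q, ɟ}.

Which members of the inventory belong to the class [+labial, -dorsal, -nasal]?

Eliminate segments failing any feature: /k, ʃ, ð, ɳ, θ, ʒ, ʐ, ɖ, dʒ, c, t, r, n, ɭ, ŋ, ʁ, x, dz, j, ɾ, χ, tʃ, q, ɟ/ are [-labial]; /m, ɱ/ are [+nasal]; /w/ is [+dorsal]. The remaining /p, b/ satisfy [+labial], [-dorsal], [-nasal].

p, b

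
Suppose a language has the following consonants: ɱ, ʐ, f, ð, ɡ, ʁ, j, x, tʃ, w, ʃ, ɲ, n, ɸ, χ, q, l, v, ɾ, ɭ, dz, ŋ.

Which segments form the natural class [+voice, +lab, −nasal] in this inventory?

Eliminate segments failing any feature: /ɱ/ is [+nasal]; /ʐ, ð, ɡ, ʁ, j, ɲ, n, l, ɾ, ɭ, dz, ŋ/ are [−labial]; /f, x, tʃ, ʃ, ɸ, χ, q/ are [−voice]. The remaining /w, v/ satisfy [+voice], [+labial], [−nasal].

w, v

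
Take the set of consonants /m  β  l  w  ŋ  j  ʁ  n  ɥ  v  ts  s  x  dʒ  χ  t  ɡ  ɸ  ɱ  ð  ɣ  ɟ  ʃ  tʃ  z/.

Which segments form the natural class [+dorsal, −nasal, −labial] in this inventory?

Checking each segment against [+dorsal], [−nasal], [−labial]: /j/ (palatal glide), /ʁ/ (voiced uvular fricative), /x/ (voiceless velar fricative), /χ/ (voiceless uvular fricative), /ɡ/ (voiced velar stop), /ɣ/ (voiced velar fricative), among others, satisfy every feature; every other segment in the inventory fails at least one.

j, ʁ, x, χ, ɡ, ɣ, ɟ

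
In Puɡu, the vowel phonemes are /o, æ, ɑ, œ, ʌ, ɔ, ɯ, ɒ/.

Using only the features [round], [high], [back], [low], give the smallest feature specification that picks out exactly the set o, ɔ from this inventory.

Every target segment is [-low], [+back], [+round]; each remaining inventory member fails at least one of these. Each conjunct is needed — [+back, +round] alone would also admit /ɒ/; [-low, +round] alone would also admit /œ/; [-low, +back] alone would also admit /ʌ, ɯ/ — and no other combination of two listed features has exactly this extension, so three is the minimum.

[-low, +back, +round]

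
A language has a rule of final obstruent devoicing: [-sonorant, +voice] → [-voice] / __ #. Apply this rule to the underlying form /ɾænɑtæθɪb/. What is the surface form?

[ɾænɑtæθɪp]

The only segment in the rule's environment that also matches [-sonorant, +voice] is /b/. Applying [-voice] turns the voiced bilabial stop into /p/ (voiceless bilabial stop), giving [ɾænɑtæθɪp].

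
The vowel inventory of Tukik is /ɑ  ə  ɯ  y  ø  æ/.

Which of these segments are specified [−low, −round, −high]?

ə

Checking each segment against [−low], [−round], [−high]: /ə/ (mid central vowel (schwa)) satisfies every feature; every other segment in the inventory fails at least one.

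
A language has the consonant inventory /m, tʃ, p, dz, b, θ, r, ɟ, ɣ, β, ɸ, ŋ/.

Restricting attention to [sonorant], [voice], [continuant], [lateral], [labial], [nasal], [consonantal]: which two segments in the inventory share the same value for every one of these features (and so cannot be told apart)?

ɟ, dz

/ɟ/ (voiced palatal stop) and /dz/ (voiced alveolar affricate) are both [−sonorant], [+voice], [−continuant], [−lateral], [−labial], [−nasal], [+consonantal], so none of the listed features separates them. (They do differ in [strident], [delayed release] and [dorsal], which are not among the given features.) Every other pair in the inventory differs on at least one listed feature.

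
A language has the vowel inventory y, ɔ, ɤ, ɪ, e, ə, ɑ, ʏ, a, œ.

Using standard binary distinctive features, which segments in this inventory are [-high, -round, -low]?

ɤ, e, ə

The [-high] segments are /ɔ, ɤ, e, ə, ɑ, a, œ/.
Intersecting with [-round] gives /ɤ, e, ə, ɑ, a/.
Intersecting with [-low] leaves /ɤ, e, ə/.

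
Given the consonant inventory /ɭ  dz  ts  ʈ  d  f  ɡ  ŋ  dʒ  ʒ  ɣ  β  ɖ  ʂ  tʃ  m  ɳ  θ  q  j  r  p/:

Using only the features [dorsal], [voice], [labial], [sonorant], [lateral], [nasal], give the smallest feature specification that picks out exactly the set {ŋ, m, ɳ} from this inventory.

[+nasal]

Every target segment is [+nasal] and no other inventory member is, so one feature is enough.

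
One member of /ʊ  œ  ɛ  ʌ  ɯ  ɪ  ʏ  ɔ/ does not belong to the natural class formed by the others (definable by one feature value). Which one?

/ʏ, ɪ, ʊ, œ, ɔ, ʌ, ɛ/ are all [-tense], but /ɯ/ (high back unrounded vowel) is [+tense]. No other single segment can be removed to leave a set sharing one feature value that the removed segment lacks, so /ɯ/ is the odd one out.

ɯ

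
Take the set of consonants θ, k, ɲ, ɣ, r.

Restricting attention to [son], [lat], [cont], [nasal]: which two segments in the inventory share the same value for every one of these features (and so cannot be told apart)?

θ, ɣ

Both /θ/ and /ɣ/ are [−sonorant], [−lateral], [+continuant], [−nasal]. Since the list omits [voice], [coronal] and [dorsal] — which do distinguish the voiceless dental fricative from the voiced velar fricative — this pair collapses; all other pairs remain distinct.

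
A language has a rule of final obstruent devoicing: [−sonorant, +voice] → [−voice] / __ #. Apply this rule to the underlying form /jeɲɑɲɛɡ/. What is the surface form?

[jeɲɑɲɛk]

The only segment in the rule's environment that also matches [−sonorant, +voice] is /ɡ/. Applying [−voice] turns the voiced velar stop into /k/ (voiceless velar stop), giving [jeɲɑɲɛk].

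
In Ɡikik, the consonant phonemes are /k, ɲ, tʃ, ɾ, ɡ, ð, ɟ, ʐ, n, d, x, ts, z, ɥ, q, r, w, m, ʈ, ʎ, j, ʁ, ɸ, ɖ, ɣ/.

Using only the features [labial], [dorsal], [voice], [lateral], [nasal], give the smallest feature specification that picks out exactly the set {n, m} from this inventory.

/n, m/ are all [+nasal], [−dorsal], and no other segment in the inventory matches both values. Dropping any one of them over-generates: [−dorsal] alone would also admit /tʃ, ɾ, ð, ʐ, …/; [+nasal] alone would also admit /ɲ/. No other single listed feature picks out exactly this set either, so fewer than two features will not do.

[+nasal, −dorsal]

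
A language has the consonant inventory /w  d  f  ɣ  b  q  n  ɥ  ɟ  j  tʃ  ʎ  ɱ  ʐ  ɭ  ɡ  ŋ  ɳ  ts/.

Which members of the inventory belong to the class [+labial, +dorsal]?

w, ɥ

First, the [+labial] segments are /w, f, b, ɥ, ɱ/.
Within that set, [+dorsal] leaves /w, ɥ/.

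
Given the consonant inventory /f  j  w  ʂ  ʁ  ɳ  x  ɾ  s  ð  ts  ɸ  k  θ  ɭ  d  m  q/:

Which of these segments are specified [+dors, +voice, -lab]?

j, ʁ

First, the [+dorsal] segments are /j, w, ʁ, x, k, q/.
Intersecting with [+voice] gives /j, w, ʁ/.
Of those, [-labial] leaves /j, ʁ/.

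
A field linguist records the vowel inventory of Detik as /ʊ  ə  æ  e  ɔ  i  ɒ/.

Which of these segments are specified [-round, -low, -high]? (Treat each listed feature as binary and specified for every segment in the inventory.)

ə, e

Checking each segment against [-round], [-low], [-high]: /ə/ (mid central vowel (schwa)), /e/ (mid front unrounded tense vowel) satisfy every feature; every other segment in the inventory fails at least one.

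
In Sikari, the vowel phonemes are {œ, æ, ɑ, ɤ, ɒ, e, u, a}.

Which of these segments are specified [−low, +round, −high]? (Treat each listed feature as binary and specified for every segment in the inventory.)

œ

Eliminate segments failing any feature: /æ, ɑ, ɒ, a/ are [+low]; /ɤ, e/ are [−round]; /u/ is [+high]. The remaining /œ/ satisfy [−low], [+round], [−high].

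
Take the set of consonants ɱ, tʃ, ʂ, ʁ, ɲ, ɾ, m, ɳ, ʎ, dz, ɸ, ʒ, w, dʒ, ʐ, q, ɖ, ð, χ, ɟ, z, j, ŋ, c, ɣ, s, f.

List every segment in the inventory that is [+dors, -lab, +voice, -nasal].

ʁ, ʎ, ɟ, j, ɣ

Eliminate segments failing any feature: /ɱ, tʃ, ʂ, ɾ, m, ɳ, dz, ɸ, ʒ, dʒ, ʐ, ɖ, ð, z, s, f/ are [-dorsal]; /ɲ, ŋ/ are [+nasal]; /w/ is [+labial]; /q, χ, c/ are [-voice]. The remaining /ʁ, ʎ, ɟ, j, ɣ/ satisfy [+dorsal], [-labial], [+voice], [-nasal].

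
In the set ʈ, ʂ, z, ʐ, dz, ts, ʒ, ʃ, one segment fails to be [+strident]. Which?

ʈ

Every segment except /ʈ/ is [+strident]. /ʈ/ (voiceless retroflex stop) is [-strident], so it is the exception.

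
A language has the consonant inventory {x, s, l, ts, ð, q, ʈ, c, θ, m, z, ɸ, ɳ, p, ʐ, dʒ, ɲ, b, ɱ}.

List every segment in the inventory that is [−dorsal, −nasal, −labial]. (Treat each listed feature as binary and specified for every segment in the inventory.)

Checking each segment against [−dorsal], [−nasal], [−labial]: /s/ (voiceless alveolar fricative), /l/ (alveolar lateral approximant), /ts/ (voiceless alveolar affricate), /ð/ (voiced dental fricative), /ʈ/ (voiceless retroflex stop), /θ/ (voiceless dental fricative), among others, satisfy every feature; every other segment in the inventory fails at least one.

s, l, ts, ð, ʈ, θ, z, ʐ, dʒ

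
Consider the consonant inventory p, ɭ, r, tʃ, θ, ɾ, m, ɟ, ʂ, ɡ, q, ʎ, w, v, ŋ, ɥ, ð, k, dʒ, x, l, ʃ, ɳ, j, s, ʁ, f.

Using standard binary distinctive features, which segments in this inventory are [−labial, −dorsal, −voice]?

tʃ, θ, ʂ, ʃ, s

Eliminate segments failing any feature: /p, m, w, v, ɥ, f/ are [+labial]; /ɭ, r, ɾ, ð, dʒ, l, ɳ/ are [+voice]; /ɟ, ɡ, q, ʎ, ŋ, k, x, j, ʁ/ are [+dorsal]. The remaining /tʃ, θ, ʂ, ʃ, s/ satisfy [−labial], [−dorsal], [−voice].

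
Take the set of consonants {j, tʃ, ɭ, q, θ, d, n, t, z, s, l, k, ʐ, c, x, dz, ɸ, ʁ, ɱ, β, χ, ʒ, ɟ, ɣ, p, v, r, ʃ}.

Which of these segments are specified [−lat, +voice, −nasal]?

Eliminate segments failing any feature: /tʃ, q, θ, t, s, k, c, x, ɸ, χ, p, ʃ/ are [−voice]; /ɭ, l/ are [+lateral]; /n, ɱ/ are [+nasal]. The remaining /j, d, z, ʐ, dz, ʁ, β, ʒ, ɟ, ɣ, v, r/ satisfy [−lateral], [+voice], [−nasal].

j, d, z, ʐ, dz, ʁ, β, ʒ, ɟ, ɣ, v, r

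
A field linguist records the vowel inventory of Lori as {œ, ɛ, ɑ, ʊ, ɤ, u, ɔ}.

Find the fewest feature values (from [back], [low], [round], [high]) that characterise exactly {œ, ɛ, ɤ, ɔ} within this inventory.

[-high, -low]

/œ, ɛ, ɤ, ɔ/ are all [-high], [-low], and no other segment in the inventory matches both values. Dropping any one of them over-generates: [-low] alone would also admit /ʊ, u/; [-high] alone would also admit /ɑ/. No other single listed feature picks out exactly this set either, so fewer than two features will not do.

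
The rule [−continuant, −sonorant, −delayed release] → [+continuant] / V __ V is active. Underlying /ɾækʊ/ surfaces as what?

[ɾæxʊ]

The only segment in the rule's environment that also matches [−continuant, −sonorant, −delayed release] is /k/. Applying [+continuant] turns the voiceless velar stop into /x/ (voiceless velar fricative), giving [ɾæxʊ].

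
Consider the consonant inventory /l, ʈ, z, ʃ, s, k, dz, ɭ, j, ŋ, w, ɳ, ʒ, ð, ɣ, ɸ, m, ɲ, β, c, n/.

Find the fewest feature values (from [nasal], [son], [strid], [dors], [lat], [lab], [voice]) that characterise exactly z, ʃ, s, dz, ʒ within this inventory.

[+strid]

/z, ʃ, s, dz, ʒ/ are exactly the [+strident] segments in the inventory, so a single feature suffices.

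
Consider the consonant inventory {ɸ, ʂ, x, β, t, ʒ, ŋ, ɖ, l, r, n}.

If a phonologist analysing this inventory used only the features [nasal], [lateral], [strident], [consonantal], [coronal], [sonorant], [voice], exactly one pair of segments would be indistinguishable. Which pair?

x, ɸ

On the given features, /x/ and /ɸ/ have an identical profile: [−nasal], [−lateral], [−strident], [+consonantal], [−coronal], [−sonorant], [−voice]. No other two segments in the inventory coincide on all 7 features. (They do differ in [labial] and [dorsal], which are not among the given features.)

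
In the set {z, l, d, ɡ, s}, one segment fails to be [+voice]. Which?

/s/ is the voiceless alveolar fricative, which is [-voice]; the rest — /d, l, ɡ, z/ — are [+voice].

s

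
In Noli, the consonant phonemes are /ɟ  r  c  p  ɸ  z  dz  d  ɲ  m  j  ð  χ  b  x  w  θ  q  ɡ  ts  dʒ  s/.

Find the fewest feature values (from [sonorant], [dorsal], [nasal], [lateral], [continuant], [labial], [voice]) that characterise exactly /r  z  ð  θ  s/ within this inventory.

Every target segment is [+continuant], [-labial], [-dorsal]; each remaining inventory member fails at least one of these. Each conjunct is needed — [-labial, -dorsal] alone would also admit /dz, d, ts, dʒ/; [+continuant, -dorsal] alone would also admit /ɸ/; [+continuant, -labial] alone would also admit /j, χ, x/ — and no other combination of two listed features has exactly this extension, so three is the minimum.

[+continuant, -labial, -dorsal]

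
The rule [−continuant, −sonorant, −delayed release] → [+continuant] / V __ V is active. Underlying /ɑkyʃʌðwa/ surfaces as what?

[ɑxyʃʌðwa]

The only segment in the rule's environment that also matches [−continuant, −sonorant, −delayed release] is /k/. Applying [+continuant] turns the voiceless velar stop into /x/ (voiceless velar fricative), giving [ɑxyʃʌðwa].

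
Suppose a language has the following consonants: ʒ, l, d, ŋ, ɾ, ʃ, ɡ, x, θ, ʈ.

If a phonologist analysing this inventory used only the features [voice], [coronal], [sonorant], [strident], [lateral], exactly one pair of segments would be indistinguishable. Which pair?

θ, ʈ

/θ/ (voiceless dental fricative) and /ʈ/ (voiceless retroflex stop) are both [−voice], [+coronal], [−sonorant], [−strident], [−lateral], so none of the listed features separates them. (They do differ in [continuant], [anterior] and [distributed], which are not among the given features.) Every other pair in the inventory differs on at least one listed feature.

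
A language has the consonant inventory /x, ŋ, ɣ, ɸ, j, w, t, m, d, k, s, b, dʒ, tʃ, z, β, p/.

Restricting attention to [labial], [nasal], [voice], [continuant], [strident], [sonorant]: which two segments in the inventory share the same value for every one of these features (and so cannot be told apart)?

k, t

Both /k/ and /t/ are [-labial], [-nasal], [-voice], [-continuant], [-strident], [-sonorant]. Since the list omits [coronal] and [dorsal] — which do distinguish the voiceless velar stop from the voiceless alveolar stop — this pair collapses; all other pairs remain distinct.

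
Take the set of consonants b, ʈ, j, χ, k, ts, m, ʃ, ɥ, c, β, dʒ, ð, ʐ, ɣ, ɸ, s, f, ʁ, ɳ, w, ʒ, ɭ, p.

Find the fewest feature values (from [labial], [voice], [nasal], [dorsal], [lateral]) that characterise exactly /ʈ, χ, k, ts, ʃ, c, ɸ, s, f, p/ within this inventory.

Every target segment is [−voice] and no other inventory member is, so one feature is enough.

[−voice]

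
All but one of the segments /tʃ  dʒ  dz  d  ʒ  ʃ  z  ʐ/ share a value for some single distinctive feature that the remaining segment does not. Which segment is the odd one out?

The remaining segments after removing /d/ share [+strident]; /d/ (voiced alveolar stop) is [−strident]. For every other candidate removal, the leftover set fails to share any single feature value that the removed segment lacks.

d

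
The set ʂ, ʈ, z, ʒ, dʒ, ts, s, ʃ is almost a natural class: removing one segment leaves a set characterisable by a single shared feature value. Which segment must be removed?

[strident] groups all but one: /s, ts, z, ʃ, ʂ, dʒ, ʒ/ share [+strident] while /ʈ/ (voiceless retroflex stop) alone is [−strident]. Removing any other segment would not leave a single-feature class that excludes it.

ʈ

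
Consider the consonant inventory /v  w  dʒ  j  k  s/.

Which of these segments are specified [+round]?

The [+round] segments here are /w/; the remaining /v, dʒ, j, k, s/ are [-round].

w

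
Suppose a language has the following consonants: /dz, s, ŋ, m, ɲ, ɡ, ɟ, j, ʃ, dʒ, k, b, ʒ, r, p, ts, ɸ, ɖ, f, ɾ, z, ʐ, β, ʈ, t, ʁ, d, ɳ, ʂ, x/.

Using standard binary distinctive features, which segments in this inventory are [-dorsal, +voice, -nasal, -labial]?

dz, dʒ, ʒ, r, ɖ, ɾ, z, ʐ, d

Eliminate segments failing any feature: /s, ʃ, p, ts, ɸ, f, ʈ, t, ʂ/ are [-voice]; /ŋ, ɲ, ɡ, ɟ, j, k, ʁ, x/ are [+dorsal]; /m, ɳ/ are [+nasal]; /b, β/ are [+labial]. The remaining /dz, dʒ, ʒ, r, ɖ, ɾ, z, ʐ, d/ satisfy [-dorsal], [+voice], [-nasal], [-labial].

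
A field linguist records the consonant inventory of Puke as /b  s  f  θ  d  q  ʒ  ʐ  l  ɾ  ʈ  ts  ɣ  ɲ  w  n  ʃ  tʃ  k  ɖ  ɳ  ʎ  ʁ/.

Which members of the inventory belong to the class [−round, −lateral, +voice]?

b, d, ʒ, ʐ, ɾ, ɣ, ɲ, n, ɖ, ɳ, ʁ

Among the inventory, the [−round] segments are /b, s, f, θ, d, q, ʒ, ʐ, l, ɾ, ʈ, ts, ɣ, ɲ, n, ʃ, tʃ, k, ɖ, ɳ, ʎ, ʁ/.
Within that set, [−lateral] gives /b, s, f, θ, d, q, ʒ, ʐ, ɾ, ʈ, ts, ɣ, ɲ, n, ʃ, tʃ, k, ɖ, ɳ, ʁ/.
Of those, [+voice] leaves /b, d, ʒ, ʐ, ɾ, ɣ, ɲ, n, ɖ, ɳ, ʁ/.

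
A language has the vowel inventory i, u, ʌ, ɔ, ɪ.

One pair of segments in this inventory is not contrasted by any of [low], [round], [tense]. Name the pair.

ʌ, ɪ

On the given features, /ʌ/ and /ɪ/ have an identical profile: [−low], [−round], [−tense]. No other two segments in the inventory coincide on all 3 features. (They do differ in [high] and [back], which are not among the given features.)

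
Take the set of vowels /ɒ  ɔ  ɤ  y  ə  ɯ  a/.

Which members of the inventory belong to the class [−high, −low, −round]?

ɤ, ə

Eliminate segments failing any feature: /ɒ, a/ are [+low]; /ɔ/ is [+round]; /y, ɯ/ are [+high]. The remaining /ɤ, ə/ satisfy [−high], [−low], [−round].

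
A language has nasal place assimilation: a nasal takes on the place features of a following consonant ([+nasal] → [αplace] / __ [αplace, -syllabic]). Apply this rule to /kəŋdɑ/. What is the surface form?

[kəndɑ]

/ŋ/ sits before the [+coronal] consonant /d/, so it takes on [+coronal] and surfaces as /n/. The rest of the form is unaffected: [kəndɑ].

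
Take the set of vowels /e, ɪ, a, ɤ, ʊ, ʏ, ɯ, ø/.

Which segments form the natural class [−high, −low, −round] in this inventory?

Checking each segment against [−high], [−low], [−round]: /e/ (mid front unrounded tense vowel), /ɤ/ (mid back unrounded tense vowel) satisfy every feature; every other segment in the inventory fails at least one.

e, ɤ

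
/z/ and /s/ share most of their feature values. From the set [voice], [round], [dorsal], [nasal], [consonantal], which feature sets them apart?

The two segments share [−round], [−dorsal], [−nasal], [+consonantal]. The only feature from the list on which they differ: /z/ is [+voice] while /s/ is [−voice].

[voice]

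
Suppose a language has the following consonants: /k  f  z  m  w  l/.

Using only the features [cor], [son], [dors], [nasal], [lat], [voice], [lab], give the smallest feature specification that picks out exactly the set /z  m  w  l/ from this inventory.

[+voice]

Every target segment is [+voice] and no other inventory member is, so one feature is enough.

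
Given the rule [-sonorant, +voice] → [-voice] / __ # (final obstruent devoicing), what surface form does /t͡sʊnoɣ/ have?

[t͡sʊnox]

/ɣ/ satisfies [-sonorant, +voice] and sits in __ #. The [-voice] counterpart of the voiced velar fricative is /x/. Other segments in /t͡sʊnoɣ/ either fail the structural description or are not in the environment, so the surface form is [t͡sʊnox].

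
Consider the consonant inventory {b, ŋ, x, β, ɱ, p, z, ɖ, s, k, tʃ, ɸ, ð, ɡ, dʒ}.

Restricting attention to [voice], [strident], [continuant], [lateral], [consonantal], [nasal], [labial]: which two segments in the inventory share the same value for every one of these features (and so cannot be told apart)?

Both /ɡ/ and /ɖ/ are [+voice], [-strident], [-continuant], [-lateral], [+consonantal], [-nasal], [-labial]. Since the list omits [coronal] and [dorsal] — which do distinguish the voiced velar stop from the voiced retroflex stop — this pair collapses; all other pairs remain distinct.

ɡ, ɖ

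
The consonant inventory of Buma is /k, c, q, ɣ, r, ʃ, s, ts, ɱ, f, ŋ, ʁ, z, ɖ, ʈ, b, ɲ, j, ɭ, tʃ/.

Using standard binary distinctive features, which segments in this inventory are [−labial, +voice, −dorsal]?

Among the inventory, the [−labial] segments are /k, c, q, ɣ, r, ʃ, s, ts, ŋ, ʁ, z, ɖ, ʈ, ɲ, j, ɭ, tʃ/.
Among these, [+voice] gives /ɣ, r, ŋ, ʁ, z, ɖ, ɲ, j, ɭ/.
Then [−dorsal] leaves /r, z, ɖ, ɭ/.

r, z, ɖ, ɭ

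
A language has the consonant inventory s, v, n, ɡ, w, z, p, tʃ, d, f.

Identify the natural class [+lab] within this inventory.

The [+labial] segments here are /v, w, p, f/; the remaining /s, n, ɡ, z, tʃ, d/ are [−labial].

v, w, p, f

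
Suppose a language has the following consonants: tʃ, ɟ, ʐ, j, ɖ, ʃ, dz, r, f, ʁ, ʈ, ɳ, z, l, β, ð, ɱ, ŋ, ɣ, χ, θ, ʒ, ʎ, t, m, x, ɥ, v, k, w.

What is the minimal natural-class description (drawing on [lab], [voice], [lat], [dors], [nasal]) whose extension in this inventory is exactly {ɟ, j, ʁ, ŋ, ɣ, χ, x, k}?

[-lat, -lab, +dors]

Every target segment is [-lateral], [-labial], [+dorsal]; each remaining inventory member fails at least one of these. Each conjunct is needed — [-labial, +dorsal] alone would also admit /ʎ/; [-lateral, +dorsal] alone would also admit /ɥ, w/; [-lateral, -labial] alone would also admit /tʃ, ʐ, ɖ, ʃ, …/ — and no other combination of two listed features has exactly this extension, so three is the minimum.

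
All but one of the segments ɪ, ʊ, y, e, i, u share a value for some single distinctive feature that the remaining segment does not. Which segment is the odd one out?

e

/u, i, ɪ, y, ʊ/ are all [+high], but /e/ (mid front unrounded tense vowel) is [−high]. No other single segment can be removed to leave a set sharing one feature value that the removed segment lacks, so /e/ is the odd one out.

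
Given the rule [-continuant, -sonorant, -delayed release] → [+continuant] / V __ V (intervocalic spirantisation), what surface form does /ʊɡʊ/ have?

[ʊɣʊ]

/ɡ/ satisfies [-continuant, -sonorant, -delayed release] and sits in V __ V. The [+continuant] counterpart of the voiced velar stop is /ɣ/. Other segments in /ʊɡʊ/ either fail the structural description or are not in the environment, so the surface form is [ʊɣʊ].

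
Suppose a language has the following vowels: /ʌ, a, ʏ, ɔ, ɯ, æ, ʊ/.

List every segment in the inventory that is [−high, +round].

Among the inventory, the [−high] segments are /ʌ, a, ɔ, æ/.
Intersecting with [+round] leaves /ɔ/.

ɔ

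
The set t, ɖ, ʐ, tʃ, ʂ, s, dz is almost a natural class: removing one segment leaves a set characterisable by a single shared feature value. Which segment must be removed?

tʃ

The remaining segments after removing /tʃ/ share [-distributed]; /tʃ/ (voiceless postalveolar affricate) is [+distributed]. For every other candidate removal, the leftover set fails to share any single feature value that the removed segment lacks.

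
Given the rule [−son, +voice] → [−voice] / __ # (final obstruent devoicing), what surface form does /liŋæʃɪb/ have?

[liŋæʃɪp]

The only segment in the rule's environment that also matches [−son, +voice] is /b/. Applying [−voice] turns the voiced bilabial stop into /p/ (voiceless bilabial stop), giving [liŋæʃɪp].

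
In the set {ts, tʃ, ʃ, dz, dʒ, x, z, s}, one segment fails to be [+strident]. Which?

x

Every segment except /x/ is [+strident]. /x/ (voiceless velar fricative) is [-strident], so it is the exception.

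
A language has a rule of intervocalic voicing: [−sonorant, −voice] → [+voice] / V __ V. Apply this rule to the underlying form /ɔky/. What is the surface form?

Only /k/ occurs between two vowels (/ɔ/ __ /y/) and matches the structural description. It is a voiceless velar stop, so [−sonorant, −voice] holds; changing it to [+voice] with all other features held fixed yields /ɡ/ (voiced velar stop). No other segment meets both the structural description and the environment, so the output is [ɔɡy].

[ɔɡy]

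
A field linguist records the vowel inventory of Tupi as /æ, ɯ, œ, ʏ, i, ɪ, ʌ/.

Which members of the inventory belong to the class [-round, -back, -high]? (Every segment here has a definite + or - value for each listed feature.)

æ

First, the [-round] segments are /æ, ɯ, i, ɪ, ʌ/.
Then [-back] gives /æ, i, ɪ/.
Then [-high] leaves /æ/.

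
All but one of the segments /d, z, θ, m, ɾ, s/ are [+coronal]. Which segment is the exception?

m

/s, z, ɾ, θ, d/ are all [+coronal]; /m/ (bilabial nasal) is [−coronal].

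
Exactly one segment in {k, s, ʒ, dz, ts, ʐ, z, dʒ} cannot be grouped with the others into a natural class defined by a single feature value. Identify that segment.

[strident] (equivalently [coronal], [dorsal]) groups all but one: /ts, ʐ, dz, z, s, ʒ, dʒ/ share [+strident] while /k/ (voiceless velar stop) alone is [−strident]. Removing any other segment would not leave a single-feature class that excludes it.

k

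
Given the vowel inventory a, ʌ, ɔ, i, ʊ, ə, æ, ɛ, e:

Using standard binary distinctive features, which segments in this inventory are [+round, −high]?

Checking each segment against [+round], [−high]: /ɔ/ (mid back rounded lax vowel) satisfies every feature; every other segment in the inventory fails at least one.

ɔ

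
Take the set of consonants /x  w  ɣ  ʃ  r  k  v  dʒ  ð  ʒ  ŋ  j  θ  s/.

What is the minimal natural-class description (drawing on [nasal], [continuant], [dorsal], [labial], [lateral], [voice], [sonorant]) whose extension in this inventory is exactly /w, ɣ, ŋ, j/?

/w, ɣ, ŋ, j/ are all [+voice], [+dorsal], and no other segment in the inventory matches both values. Dropping any one of them over-generates: [+dorsal] alone would also admit /x, k/; [+voice] alone would also admit /r, v, dʒ, ð, …/. No other single listed feature picks out exactly this set either, so fewer than two features will not do.

[+voice, +dorsal]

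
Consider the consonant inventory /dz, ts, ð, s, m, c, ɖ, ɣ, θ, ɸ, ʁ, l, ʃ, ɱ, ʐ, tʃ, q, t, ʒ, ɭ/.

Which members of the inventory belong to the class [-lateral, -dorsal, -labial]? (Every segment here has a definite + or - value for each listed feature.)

Eliminate segments failing any feature: /m, ɸ, ɱ/ are [+labial]; /c, ɣ, ʁ, q/ are [+dorsal]; /l, ɭ/ are [+lateral]. The remaining /dz, ts, ð, s, ɖ, θ, ʃ, ʐ, tʃ, t, ʒ/ satisfy [-lateral], [-dorsal], [-labial].

dz, ts, ð, s, ɖ, θ, ʃ, ʐ, tʃ, t, ʒ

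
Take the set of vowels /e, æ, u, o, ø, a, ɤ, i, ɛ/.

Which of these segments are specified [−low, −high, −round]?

e, ɤ, ɛ

Checking each segment against [−low], [−high], [−round]: /e/ (mid front unrounded tense vowel), /ɤ/ (mid back unrounded tense vowel), /ɛ/ (mid front unrounded lax vowel) satisfy every feature; every other segment in the inventory fails at least one.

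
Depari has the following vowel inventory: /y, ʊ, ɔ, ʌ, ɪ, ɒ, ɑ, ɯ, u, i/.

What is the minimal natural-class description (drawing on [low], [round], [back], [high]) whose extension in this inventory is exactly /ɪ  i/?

[-back, -round]

Every target segment is [-back], [-round]; each remaining inventory member fails at least one of these. Each conjunct is needed — [-round] alone would also admit /ʌ, ɑ, ɯ/; [-back] alone would also admit /y/ — and no other single listed feature has exactly this extension, so two is the minimum.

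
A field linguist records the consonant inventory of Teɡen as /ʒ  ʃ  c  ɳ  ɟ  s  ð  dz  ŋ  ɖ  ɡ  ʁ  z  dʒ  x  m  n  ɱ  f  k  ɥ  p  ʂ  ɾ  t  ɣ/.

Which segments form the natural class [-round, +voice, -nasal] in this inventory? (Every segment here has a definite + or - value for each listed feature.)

Eliminate segments failing any feature: /ʃ, c, s, x, f, k, p, ʂ, t/ are [-voice]; /ɳ, ŋ, m, n, ɱ/ are [+nasal]; /ɥ/ is [+round]. The remaining /ʒ, ɟ, ð, dz, ɖ, ɡ, ʁ, z, dʒ, ɾ, ɣ/ satisfy [-round], [+voice], [-nasal].

ʒ, ɟ, ð, dz, ɖ, ɡ, ʁ, z, dʒ, ɾ, ɣ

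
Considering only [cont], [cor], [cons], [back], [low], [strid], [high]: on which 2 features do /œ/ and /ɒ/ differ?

/œ/ is the mid front rounded lax vowel and /ɒ/ is the low back rounded vowel. Both are [+continuant], [−coronal], [−consonantal], [−strident], [−high]. /œ/ is [−low] while /ɒ/ is [+low]; /œ/ is [−back] while /ɒ/ is [+back], so the distinguishing features are [low], [back].

[low], [back]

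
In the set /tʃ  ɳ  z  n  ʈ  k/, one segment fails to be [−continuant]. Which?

z

/ʈ, k, n, tʃ, ɳ/ are all [−continuant]; /z/ (voiced alveolar fricative) is [+continuant].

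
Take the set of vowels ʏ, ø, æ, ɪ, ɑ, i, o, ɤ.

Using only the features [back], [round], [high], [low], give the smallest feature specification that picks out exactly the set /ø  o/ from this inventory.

[-high, +round]

/ø, o/ are all [-high], [+round], and no other segment in the inventory matches both values. Dropping any one of them over-generates: [+round] alone would also admit /ʏ/; [-high] alone would also admit /æ, ɑ, ɤ/. No other single listed feature picks out exactly this set either, so fewer than two features will not do.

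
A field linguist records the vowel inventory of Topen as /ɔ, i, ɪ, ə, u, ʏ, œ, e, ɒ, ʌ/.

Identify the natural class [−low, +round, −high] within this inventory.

ɔ, œ

Checking each segment against [−low], [+round], [−high]: /ɔ/ (mid back rounded lax vowel), /œ/ (mid front rounded lax vowel) satisfy every feature; every other segment in the inventory fails at least one.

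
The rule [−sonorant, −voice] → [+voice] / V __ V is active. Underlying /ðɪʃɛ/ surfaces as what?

[ðɪʒɛ]

Only /ʃ/ occurs between two vowels (/ɪ/ __ /ɛ/) and matches the structural description. It is a voiceless postalveolar fricative, so [−sonorant, −voice] holds; changing it to [+voice] with all other features held fixed yields /ʒ/ (voiced postalveolar fricative). No other segment meets both the structural description and the environment, so the output is [ðɪʒɛ].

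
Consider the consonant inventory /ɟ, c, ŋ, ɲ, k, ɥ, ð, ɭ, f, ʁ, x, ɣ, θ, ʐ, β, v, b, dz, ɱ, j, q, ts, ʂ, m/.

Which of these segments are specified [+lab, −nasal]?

Checking each segment against [+labial], [−nasal]: /ɥ/ (labial-palatal glide), /f/ (voiceless labiodental fricative), /β/ (voiced bilabial fricative), /v/ (voiced labiodental fricative), /b/ (voiced bilabial stop) satisfy every feature; every other segment in the inventory fails at least one.

ɥ, f, β, v, b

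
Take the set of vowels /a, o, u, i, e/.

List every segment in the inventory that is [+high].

The feature [high] marks segments produced with the tongue body raised. In this inventory /u, i/ have that property, so they are [+high]; /a, o, e/ are [−high].

u, i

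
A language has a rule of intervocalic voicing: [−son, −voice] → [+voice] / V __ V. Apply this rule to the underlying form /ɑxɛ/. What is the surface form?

[ɑɣɛ]

/x/ satisfies [−son, −voice] and sits in V __ V. The [+voice] counterpart of the voiceless velar fricative is /ɣ/. Other segments in /ɑxɛ/ either fail the structural description or are not in the environment, so the surface form is [ɑɣɛ].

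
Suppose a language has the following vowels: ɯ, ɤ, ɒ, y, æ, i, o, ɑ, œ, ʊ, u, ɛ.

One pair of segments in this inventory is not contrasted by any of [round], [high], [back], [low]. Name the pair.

ʊ, u

Both /ʊ/ and /u/ are [+round], [+high], [+back], [−low]. Since the list omits [tense] — which does distinguish the high back rounded lax vowel from the high back rounded tense vowel — this pair collapses; all other pairs remain distinct.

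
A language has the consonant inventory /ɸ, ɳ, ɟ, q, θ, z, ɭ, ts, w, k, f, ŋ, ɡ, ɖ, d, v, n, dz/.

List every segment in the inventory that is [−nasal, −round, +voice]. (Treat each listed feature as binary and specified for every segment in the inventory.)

The [−nasal] segments are /ɸ, ɟ, q, θ, z, ɭ, ts, w, k, f, ɡ, ɖ, d, v, dz/.
Then [−round] gives /ɸ, ɟ, q, θ, z, ɭ, ts, k, f, ɡ, ɖ, d, v, dz/.
Of those, [+voice] leaves /ɟ, z, ɭ, ɡ, ɖ, d, v, dz/.

ɟ, z, ɭ, ɡ, ɖ, d, v, dz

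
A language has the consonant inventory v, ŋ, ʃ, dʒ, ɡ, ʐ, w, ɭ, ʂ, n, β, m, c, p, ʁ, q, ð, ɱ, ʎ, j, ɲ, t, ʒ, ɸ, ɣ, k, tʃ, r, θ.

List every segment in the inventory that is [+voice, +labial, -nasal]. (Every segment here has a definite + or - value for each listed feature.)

v, w, β

First, the [+voice] segments are /v, ŋ, dʒ, ɡ, ʐ, w, ɭ, n, β, m, ʁ, ð, ɱ, ʎ, j, ɲ, ʒ, ɣ, r/.
Then [+labial] gives /v, w, β, m, ɱ/.
Among these, [-nasal] leaves /v, w, β/.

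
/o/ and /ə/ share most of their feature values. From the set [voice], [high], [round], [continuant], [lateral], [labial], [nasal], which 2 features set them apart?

[labial], [round]

The two segments share [+voice], [-high], [+continuant], [-lateral], [-nasal]. The only features from the list on which they differ: /o/ is [+labial] while /ə/ is [-labial]; /o/ is [+round] while /ə/ is [-round].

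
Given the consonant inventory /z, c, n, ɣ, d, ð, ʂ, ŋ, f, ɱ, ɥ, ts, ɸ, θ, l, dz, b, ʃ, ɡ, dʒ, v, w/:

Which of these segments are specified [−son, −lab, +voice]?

z, ɣ, d, ð, dz, ɡ, dʒ

Eliminate segments failing any feature: /c, ʂ, ts, θ, ʃ/ are [−voice]; /n, ŋ, ɱ, ɥ, l, w/ are [+sonorant]; /f, ɸ, b, v/ are [+labial]. The remaining /z, ɣ, d, ð, dz, ɡ, dʒ/ satisfy [−sonorant], [−labial], [+voice].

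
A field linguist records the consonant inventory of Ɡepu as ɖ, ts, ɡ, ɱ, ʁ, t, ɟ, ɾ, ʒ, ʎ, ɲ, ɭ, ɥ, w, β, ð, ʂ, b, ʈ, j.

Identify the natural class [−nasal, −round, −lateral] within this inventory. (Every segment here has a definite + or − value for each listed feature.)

ɖ, ts, ɡ, ʁ, t, ɟ, ɾ, ʒ, β, ð, ʂ, b, ʈ, j

The [−nasal] segments are /ɖ, ts, ɡ, ʁ, t, ɟ, ɾ, ʒ, ʎ, ɭ, ɥ, w, β, ð, ʂ, b, ʈ, j/.
Among these, [−round] gives /ɖ, ts, ɡ, ʁ, t, ɟ, ɾ, ʒ, ʎ, ɭ, β, ð, ʂ, b, ʈ, j/.
Intersecting with [−lateral] leaves /ɖ, ts, ɡ, ʁ, t, ɟ, ɾ, ʒ, β, ð, ʂ, b, ʈ, j/.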